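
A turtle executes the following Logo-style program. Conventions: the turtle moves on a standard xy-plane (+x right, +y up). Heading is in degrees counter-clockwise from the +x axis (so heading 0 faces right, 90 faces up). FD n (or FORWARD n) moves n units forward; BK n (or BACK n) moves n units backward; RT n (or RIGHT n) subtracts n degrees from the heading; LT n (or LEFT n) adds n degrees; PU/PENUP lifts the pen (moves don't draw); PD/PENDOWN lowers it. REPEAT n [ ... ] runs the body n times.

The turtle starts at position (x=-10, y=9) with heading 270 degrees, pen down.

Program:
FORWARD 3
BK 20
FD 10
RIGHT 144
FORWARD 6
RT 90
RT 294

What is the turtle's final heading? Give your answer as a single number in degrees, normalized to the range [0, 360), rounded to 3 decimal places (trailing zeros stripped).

Answer: 102

Derivation:
Executing turtle program step by step:
Start: pos=(-10,9), heading=270, pen down
FD 3: (-10,9) -> (-10,6) [heading=270, draw]
BK 20: (-10,6) -> (-10,26) [heading=270, draw]
FD 10: (-10,26) -> (-10,16) [heading=270, draw]
RT 144: heading 270 -> 126
FD 6: (-10,16) -> (-13.527,20.854) [heading=126, draw]
RT 90: heading 126 -> 36
RT 294: heading 36 -> 102
Final: pos=(-13.527,20.854), heading=102, 4 segment(s) drawn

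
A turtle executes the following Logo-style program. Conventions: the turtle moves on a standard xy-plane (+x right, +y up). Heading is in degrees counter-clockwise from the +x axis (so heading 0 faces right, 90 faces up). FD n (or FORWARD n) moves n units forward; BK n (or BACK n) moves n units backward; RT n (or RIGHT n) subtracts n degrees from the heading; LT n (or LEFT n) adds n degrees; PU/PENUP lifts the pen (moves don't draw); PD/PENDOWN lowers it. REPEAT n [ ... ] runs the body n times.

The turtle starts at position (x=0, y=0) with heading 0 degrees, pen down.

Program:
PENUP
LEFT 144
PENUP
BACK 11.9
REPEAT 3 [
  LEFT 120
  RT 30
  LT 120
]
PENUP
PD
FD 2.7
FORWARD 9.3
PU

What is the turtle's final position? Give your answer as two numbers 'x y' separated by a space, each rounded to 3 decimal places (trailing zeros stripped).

Executing turtle program step by step:
Start: pos=(0,0), heading=0, pen down
PU: pen up
LT 144: heading 0 -> 144
PU: pen up
BK 11.9: (0,0) -> (9.627,-6.995) [heading=144, move]
REPEAT 3 [
  -- iteration 1/3 --
  LT 120: heading 144 -> 264
  RT 30: heading 264 -> 234
  LT 120: heading 234 -> 354
  -- iteration 2/3 --
  LT 120: heading 354 -> 114
  RT 30: heading 114 -> 84
  LT 120: heading 84 -> 204
  -- iteration 3/3 --
  LT 120: heading 204 -> 324
  RT 30: heading 324 -> 294
  LT 120: heading 294 -> 54
]
PU: pen up
PD: pen down
FD 2.7: (9.627,-6.995) -> (11.214,-4.81) [heading=54, draw]
FD 9.3: (11.214,-4.81) -> (16.681,2.714) [heading=54, draw]
PU: pen up
Final: pos=(16.681,2.714), heading=54, 2 segment(s) drawn

Answer: 16.681 2.714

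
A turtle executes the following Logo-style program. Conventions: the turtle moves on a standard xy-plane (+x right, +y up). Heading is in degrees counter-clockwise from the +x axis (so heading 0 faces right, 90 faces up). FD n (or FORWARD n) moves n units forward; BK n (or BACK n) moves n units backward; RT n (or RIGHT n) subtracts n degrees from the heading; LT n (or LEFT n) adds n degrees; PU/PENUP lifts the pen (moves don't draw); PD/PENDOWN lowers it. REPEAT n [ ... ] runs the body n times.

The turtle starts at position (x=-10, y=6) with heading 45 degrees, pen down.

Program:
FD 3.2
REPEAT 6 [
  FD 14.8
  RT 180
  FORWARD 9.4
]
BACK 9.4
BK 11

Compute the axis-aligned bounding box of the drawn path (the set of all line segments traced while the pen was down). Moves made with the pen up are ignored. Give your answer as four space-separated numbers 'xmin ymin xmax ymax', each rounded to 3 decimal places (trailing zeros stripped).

Answer: -22.162 -6.162 2.728 18.728

Derivation:
Executing turtle program step by step:
Start: pos=(-10,6), heading=45, pen down
FD 3.2: (-10,6) -> (-7.737,8.263) [heading=45, draw]
REPEAT 6 [
  -- iteration 1/6 --
  FD 14.8: (-7.737,8.263) -> (2.728,18.728) [heading=45, draw]
  RT 180: heading 45 -> 225
  FD 9.4: (2.728,18.728) -> (-3.919,12.081) [heading=225, draw]
  -- iteration 2/6 --
  FD 14.8: (-3.919,12.081) -> (-14.384,1.616) [heading=225, draw]
  RT 180: heading 225 -> 45
  FD 9.4: (-14.384,1.616) -> (-7.737,8.263) [heading=45, draw]
  -- iteration 3/6 --
  FD 14.8: (-7.737,8.263) -> (2.728,18.728) [heading=45, draw]
  RT 180: heading 45 -> 225
  FD 9.4: (2.728,18.728) -> (-3.919,12.081) [heading=225, draw]
  -- iteration 4/6 --
  FD 14.8: (-3.919,12.081) -> (-14.384,1.616) [heading=225, draw]
  RT 180: heading 225 -> 45
  FD 9.4: (-14.384,1.616) -> (-7.737,8.263) [heading=45, draw]
  -- iteration 5/6 --
  FD 14.8: (-7.737,8.263) -> (2.728,18.728) [heading=45, draw]
  RT 180: heading 45 -> 225
  FD 9.4: (2.728,18.728) -> (-3.919,12.081) [heading=225, draw]
  -- iteration 6/6 --
  FD 14.8: (-3.919,12.081) -> (-14.384,1.616) [heading=225, draw]
  RT 180: heading 225 -> 45
  FD 9.4: (-14.384,1.616) -> (-7.737,8.263) [heading=45, draw]
]
BK 9.4: (-7.737,8.263) -> (-14.384,1.616) [heading=45, draw]
BK 11: (-14.384,1.616) -> (-22.162,-6.162) [heading=45, draw]
Final: pos=(-22.162,-6.162), heading=45, 15 segment(s) drawn

Segment endpoints: x in {-22.162, -14.384, -14.384, -10, -7.737, -7.737, -7.737, -7.737, -3.919, -3.919, -3.919, 2.728, 2.728, 2.728}, y in {-6.162, 1.616, 1.616, 1.616, 1.616, 6, 8.263, 8.263, 8.263, 8.263, 12.081, 12.081, 18.728}
xmin=-22.162, ymin=-6.162, xmax=2.728, ymax=18.728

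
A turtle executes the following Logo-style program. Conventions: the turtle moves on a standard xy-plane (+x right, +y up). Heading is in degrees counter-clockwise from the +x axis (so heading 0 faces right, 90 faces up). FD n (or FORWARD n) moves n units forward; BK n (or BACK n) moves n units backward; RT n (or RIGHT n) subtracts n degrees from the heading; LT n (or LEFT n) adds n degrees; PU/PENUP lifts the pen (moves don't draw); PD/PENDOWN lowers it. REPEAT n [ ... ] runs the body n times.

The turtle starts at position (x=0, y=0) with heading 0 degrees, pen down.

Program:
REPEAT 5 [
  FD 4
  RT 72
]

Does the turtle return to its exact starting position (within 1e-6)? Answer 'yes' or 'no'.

Executing turtle program step by step:
Start: pos=(0,0), heading=0, pen down
REPEAT 5 [
  -- iteration 1/5 --
  FD 4: (0,0) -> (4,0) [heading=0, draw]
  RT 72: heading 0 -> 288
  -- iteration 2/5 --
  FD 4: (4,0) -> (5.236,-3.804) [heading=288, draw]
  RT 72: heading 288 -> 216
  -- iteration 3/5 --
  FD 4: (5.236,-3.804) -> (2,-6.155) [heading=216, draw]
  RT 72: heading 216 -> 144
  -- iteration 4/5 --
  FD 4: (2,-6.155) -> (-1.236,-3.804) [heading=144, draw]
  RT 72: heading 144 -> 72
  -- iteration 5/5 --
  FD 4: (-1.236,-3.804) -> (0,0) [heading=72, draw]
  RT 72: heading 72 -> 0
]
Final: pos=(0,0), heading=0, 5 segment(s) drawn

Start position: (0, 0)
Final position: (0, 0)
Distance = 0; < 1e-6 -> CLOSED

Answer: yes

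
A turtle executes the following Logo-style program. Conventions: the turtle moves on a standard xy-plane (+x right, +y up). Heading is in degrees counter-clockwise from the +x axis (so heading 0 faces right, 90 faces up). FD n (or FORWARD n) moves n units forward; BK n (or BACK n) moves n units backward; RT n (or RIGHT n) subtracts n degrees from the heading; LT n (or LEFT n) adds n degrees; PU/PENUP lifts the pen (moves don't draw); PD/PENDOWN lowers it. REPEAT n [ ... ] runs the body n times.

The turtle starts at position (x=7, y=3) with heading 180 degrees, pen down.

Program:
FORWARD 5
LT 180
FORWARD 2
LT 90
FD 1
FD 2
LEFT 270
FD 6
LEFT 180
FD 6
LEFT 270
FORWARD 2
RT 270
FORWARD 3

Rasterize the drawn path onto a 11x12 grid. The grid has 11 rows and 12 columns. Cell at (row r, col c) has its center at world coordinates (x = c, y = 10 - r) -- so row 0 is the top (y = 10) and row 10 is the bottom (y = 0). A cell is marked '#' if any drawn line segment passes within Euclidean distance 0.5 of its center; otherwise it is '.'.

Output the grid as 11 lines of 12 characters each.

Segment 0: (7,3) -> (2,3)
Segment 1: (2,3) -> (4,3)
Segment 2: (4,3) -> (4,4)
Segment 3: (4,4) -> (4,6)
Segment 4: (4,6) -> (10,6)
Segment 5: (10,6) -> (4,6)
Segment 6: (4,6) -> (4,8)
Segment 7: (4,8) -> (1,8)

Answer: ............
............
.####.......
....#.......
....#######.
....#.......
....#.......
..######....
............
............
............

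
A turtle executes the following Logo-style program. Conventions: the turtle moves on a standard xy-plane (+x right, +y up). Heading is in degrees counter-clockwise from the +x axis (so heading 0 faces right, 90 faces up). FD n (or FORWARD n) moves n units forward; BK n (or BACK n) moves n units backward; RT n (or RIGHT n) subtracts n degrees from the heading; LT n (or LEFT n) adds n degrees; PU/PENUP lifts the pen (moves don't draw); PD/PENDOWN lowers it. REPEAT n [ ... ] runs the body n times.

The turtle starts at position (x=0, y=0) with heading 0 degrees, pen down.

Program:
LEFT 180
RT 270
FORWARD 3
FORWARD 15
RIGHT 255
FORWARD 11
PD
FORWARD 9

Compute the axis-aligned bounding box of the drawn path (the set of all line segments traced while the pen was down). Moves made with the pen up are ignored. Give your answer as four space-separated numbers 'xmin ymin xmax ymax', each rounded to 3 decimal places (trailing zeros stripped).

Executing turtle program step by step:
Start: pos=(0,0), heading=0, pen down
LT 180: heading 0 -> 180
RT 270: heading 180 -> 270
FD 3: (0,0) -> (0,-3) [heading=270, draw]
FD 15: (0,-3) -> (0,-18) [heading=270, draw]
RT 255: heading 270 -> 15
FD 11: (0,-18) -> (10.625,-15.153) [heading=15, draw]
PD: pen down
FD 9: (10.625,-15.153) -> (19.319,-12.824) [heading=15, draw]
Final: pos=(19.319,-12.824), heading=15, 4 segment(s) drawn

Segment endpoints: x in {0, 0, 0, 10.625, 19.319}, y in {-18, -15.153, -12.824, -3, 0}
xmin=0, ymin=-18, xmax=19.319, ymax=0

Answer: 0 -18 19.319 0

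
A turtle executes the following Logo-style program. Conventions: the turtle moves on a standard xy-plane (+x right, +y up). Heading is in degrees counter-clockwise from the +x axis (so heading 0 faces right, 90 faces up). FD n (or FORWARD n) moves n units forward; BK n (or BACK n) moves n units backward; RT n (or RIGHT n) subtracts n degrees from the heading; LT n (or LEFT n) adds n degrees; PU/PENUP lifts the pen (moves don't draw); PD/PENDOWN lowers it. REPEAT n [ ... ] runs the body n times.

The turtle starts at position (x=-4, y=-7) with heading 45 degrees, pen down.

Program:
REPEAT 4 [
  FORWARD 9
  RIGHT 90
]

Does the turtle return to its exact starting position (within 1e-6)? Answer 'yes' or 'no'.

Executing turtle program step by step:
Start: pos=(-4,-7), heading=45, pen down
REPEAT 4 [
  -- iteration 1/4 --
  FD 9: (-4,-7) -> (2.364,-0.636) [heading=45, draw]
  RT 90: heading 45 -> 315
  -- iteration 2/4 --
  FD 9: (2.364,-0.636) -> (8.728,-7) [heading=315, draw]
  RT 90: heading 315 -> 225
  -- iteration 3/4 --
  FD 9: (8.728,-7) -> (2.364,-13.364) [heading=225, draw]
  RT 90: heading 225 -> 135
  -- iteration 4/4 --
  FD 9: (2.364,-13.364) -> (-4,-7) [heading=135, draw]
  RT 90: heading 135 -> 45
]
Final: pos=(-4,-7), heading=45, 4 segment(s) drawn

Start position: (-4, -7)
Final position: (-4, -7)
Distance = 0; < 1e-6 -> CLOSED

Answer: yes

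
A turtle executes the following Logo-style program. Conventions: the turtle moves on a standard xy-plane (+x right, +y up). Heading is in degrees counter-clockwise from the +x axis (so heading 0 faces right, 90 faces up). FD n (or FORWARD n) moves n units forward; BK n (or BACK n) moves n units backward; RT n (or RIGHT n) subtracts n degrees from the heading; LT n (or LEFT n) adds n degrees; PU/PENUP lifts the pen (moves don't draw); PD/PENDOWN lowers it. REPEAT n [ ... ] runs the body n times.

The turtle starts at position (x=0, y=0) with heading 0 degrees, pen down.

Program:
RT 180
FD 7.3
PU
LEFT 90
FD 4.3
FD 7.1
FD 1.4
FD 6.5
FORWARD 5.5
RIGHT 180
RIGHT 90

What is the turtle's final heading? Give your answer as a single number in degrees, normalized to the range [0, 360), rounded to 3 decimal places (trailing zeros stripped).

Answer: 0

Derivation:
Executing turtle program step by step:
Start: pos=(0,0), heading=0, pen down
RT 180: heading 0 -> 180
FD 7.3: (0,0) -> (-7.3,0) [heading=180, draw]
PU: pen up
LT 90: heading 180 -> 270
FD 4.3: (-7.3,0) -> (-7.3,-4.3) [heading=270, move]
FD 7.1: (-7.3,-4.3) -> (-7.3,-11.4) [heading=270, move]
FD 1.4: (-7.3,-11.4) -> (-7.3,-12.8) [heading=270, move]
FD 6.5: (-7.3,-12.8) -> (-7.3,-19.3) [heading=270, move]
FD 5.5: (-7.3,-19.3) -> (-7.3,-24.8) [heading=270, move]
RT 180: heading 270 -> 90
RT 90: heading 90 -> 0
Final: pos=(-7.3,-24.8), heading=0, 1 segment(s) drawn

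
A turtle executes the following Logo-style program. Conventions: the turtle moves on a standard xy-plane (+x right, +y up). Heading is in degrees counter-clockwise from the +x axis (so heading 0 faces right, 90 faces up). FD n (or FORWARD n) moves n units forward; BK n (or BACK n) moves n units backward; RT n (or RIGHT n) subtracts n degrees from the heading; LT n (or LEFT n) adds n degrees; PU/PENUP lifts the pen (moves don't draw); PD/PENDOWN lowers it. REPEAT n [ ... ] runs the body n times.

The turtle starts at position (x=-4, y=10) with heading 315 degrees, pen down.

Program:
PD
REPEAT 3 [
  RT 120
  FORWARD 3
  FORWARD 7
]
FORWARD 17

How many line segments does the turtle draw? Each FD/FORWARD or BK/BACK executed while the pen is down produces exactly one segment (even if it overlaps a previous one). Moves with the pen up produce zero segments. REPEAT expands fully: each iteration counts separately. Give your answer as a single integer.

Executing turtle program step by step:
Start: pos=(-4,10), heading=315, pen down
PD: pen down
REPEAT 3 [
  -- iteration 1/3 --
  RT 120: heading 315 -> 195
  FD 3: (-4,10) -> (-6.898,9.224) [heading=195, draw]
  FD 7: (-6.898,9.224) -> (-13.659,7.412) [heading=195, draw]
  -- iteration 2/3 --
  RT 120: heading 195 -> 75
  FD 3: (-13.659,7.412) -> (-12.883,10.31) [heading=75, draw]
  FD 7: (-12.883,10.31) -> (-11.071,17.071) [heading=75, draw]
  -- iteration 3/3 --
  RT 120: heading 75 -> 315
  FD 3: (-11.071,17.071) -> (-8.95,14.95) [heading=315, draw]
  FD 7: (-8.95,14.95) -> (-4,10) [heading=315, draw]
]
FD 17: (-4,10) -> (8.021,-2.021) [heading=315, draw]
Final: pos=(8.021,-2.021), heading=315, 7 segment(s) drawn
Segments drawn: 7

Answer: 7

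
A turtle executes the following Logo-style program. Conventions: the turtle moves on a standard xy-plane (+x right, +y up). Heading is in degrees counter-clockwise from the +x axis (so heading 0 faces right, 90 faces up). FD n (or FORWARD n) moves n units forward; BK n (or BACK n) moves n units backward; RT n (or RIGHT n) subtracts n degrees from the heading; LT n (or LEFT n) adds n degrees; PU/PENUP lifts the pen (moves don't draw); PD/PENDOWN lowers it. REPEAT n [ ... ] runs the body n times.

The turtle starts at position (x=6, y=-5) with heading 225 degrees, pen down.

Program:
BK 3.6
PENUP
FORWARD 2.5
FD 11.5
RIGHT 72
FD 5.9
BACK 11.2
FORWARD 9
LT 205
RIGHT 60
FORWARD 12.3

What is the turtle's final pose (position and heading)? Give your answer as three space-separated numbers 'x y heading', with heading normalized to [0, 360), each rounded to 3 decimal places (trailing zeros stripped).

Executing turtle program step by step:
Start: pos=(6,-5), heading=225, pen down
BK 3.6: (6,-5) -> (8.546,-2.454) [heading=225, draw]
PU: pen up
FD 2.5: (8.546,-2.454) -> (6.778,-4.222) [heading=225, move]
FD 11.5: (6.778,-4.222) -> (-1.354,-12.354) [heading=225, move]
RT 72: heading 225 -> 153
FD 5.9: (-1.354,-12.354) -> (-6.611,-9.675) [heading=153, move]
BK 11.2: (-6.611,-9.675) -> (3.368,-14.76) [heading=153, move]
FD 9: (3.368,-14.76) -> (-4.651,-10.674) [heading=153, move]
LT 205: heading 153 -> 358
RT 60: heading 358 -> 298
FD 12.3: (-4.651,-10.674) -> (1.124,-21.534) [heading=298, move]
Final: pos=(1.124,-21.534), heading=298, 1 segment(s) drawn

Answer: 1.124 -21.534 298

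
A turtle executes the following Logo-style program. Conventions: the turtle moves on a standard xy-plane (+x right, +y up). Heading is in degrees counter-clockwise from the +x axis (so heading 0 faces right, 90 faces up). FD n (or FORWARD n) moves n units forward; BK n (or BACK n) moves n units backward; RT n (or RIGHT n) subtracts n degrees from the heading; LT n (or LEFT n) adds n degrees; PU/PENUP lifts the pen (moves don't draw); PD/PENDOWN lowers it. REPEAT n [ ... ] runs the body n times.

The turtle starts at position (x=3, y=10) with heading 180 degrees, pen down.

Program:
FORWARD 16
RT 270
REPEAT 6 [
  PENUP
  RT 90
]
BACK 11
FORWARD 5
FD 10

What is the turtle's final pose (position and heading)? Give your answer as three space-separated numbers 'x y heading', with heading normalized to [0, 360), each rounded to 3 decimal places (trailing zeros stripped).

Answer: -13 14 90

Derivation:
Executing turtle program step by step:
Start: pos=(3,10), heading=180, pen down
FD 16: (3,10) -> (-13,10) [heading=180, draw]
RT 270: heading 180 -> 270
REPEAT 6 [
  -- iteration 1/6 --
  PU: pen up
  RT 90: heading 270 -> 180
  -- iteration 2/6 --
  PU: pen up
  RT 90: heading 180 -> 90
  -- iteration 3/6 --
  PU: pen up
  RT 90: heading 90 -> 0
  -- iteration 4/6 --
  PU: pen up
  RT 90: heading 0 -> 270
  -- iteration 5/6 --
  PU: pen up
  RT 90: heading 270 -> 180
  -- iteration 6/6 --
  PU: pen up
  RT 90: heading 180 -> 90
]
BK 11: (-13,10) -> (-13,-1) [heading=90, move]
FD 5: (-13,-1) -> (-13,4) [heading=90, move]
FD 10: (-13,4) -> (-13,14) [heading=90, move]
Final: pos=(-13,14), heading=90, 1 segment(s) drawn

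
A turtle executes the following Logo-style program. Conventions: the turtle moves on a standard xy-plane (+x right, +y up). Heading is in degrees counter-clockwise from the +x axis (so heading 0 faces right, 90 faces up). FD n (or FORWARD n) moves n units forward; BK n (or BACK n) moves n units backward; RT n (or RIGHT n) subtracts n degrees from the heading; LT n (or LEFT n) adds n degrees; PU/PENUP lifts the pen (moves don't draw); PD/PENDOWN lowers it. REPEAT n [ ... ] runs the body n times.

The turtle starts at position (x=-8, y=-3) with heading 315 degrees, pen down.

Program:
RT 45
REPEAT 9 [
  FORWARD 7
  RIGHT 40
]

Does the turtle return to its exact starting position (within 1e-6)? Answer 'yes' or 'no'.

Answer: yes

Derivation:
Executing turtle program step by step:
Start: pos=(-8,-3), heading=315, pen down
RT 45: heading 315 -> 270
REPEAT 9 [
  -- iteration 1/9 --
  FD 7: (-8,-3) -> (-8,-10) [heading=270, draw]
  RT 40: heading 270 -> 230
  -- iteration 2/9 --
  FD 7: (-8,-10) -> (-12.5,-15.362) [heading=230, draw]
  RT 40: heading 230 -> 190
  -- iteration 3/9 --
  FD 7: (-12.5,-15.362) -> (-19.393,-16.578) [heading=190, draw]
  RT 40: heading 190 -> 150
  -- iteration 4/9 --
  FD 7: (-19.393,-16.578) -> (-25.455,-13.078) [heading=150, draw]
  RT 40: heading 150 -> 110
  -- iteration 5/9 --
  FD 7: (-25.455,-13.078) -> (-27.849,-6.5) [heading=110, draw]
  RT 40: heading 110 -> 70
  -- iteration 6/9 --
  FD 7: (-27.849,-6.5) -> (-25.455,0.078) [heading=70, draw]
  RT 40: heading 70 -> 30
  -- iteration 7/9 --
  FD 7: (-25.455,0.078) -> (-19.393,3.578) [heading=30, draw]
  RT 40: heading 30 -> 350
  -- iteration 8/9 --
  FD 7: (-19.393,3.578) -> (-12.5,2.362) [heading=350, draw]
  RT 40: heading 350 -> 310
  -- iteration 9/9 --
  FD 7: (-12.5,2.362) -> (-8,-3) [heading=310, draw]
  RT 40: heading 310 -> 270
]
Final: pos=(-8,-3), heading=270, 9 segment(s) drawn

Start position: (-8, -3)
Final position: (-8, -3)
Distance = 0; < 1e-6 -> CLOSED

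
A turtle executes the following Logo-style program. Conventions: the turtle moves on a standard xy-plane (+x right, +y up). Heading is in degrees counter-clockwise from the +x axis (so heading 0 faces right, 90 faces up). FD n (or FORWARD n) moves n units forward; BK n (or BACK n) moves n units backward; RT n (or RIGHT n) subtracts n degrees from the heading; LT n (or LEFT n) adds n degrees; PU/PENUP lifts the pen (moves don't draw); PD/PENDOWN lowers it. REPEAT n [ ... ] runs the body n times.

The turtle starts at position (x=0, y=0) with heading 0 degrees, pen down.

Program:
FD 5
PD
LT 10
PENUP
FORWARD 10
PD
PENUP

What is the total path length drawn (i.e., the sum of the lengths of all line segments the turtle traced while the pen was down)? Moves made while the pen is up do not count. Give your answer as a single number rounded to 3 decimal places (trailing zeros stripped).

Answer: 5

Derivation:
Executing turtle program step by step:
Start: pos=(0,0), heading=0, pen down
FD 5: (0,0) -> (5,0) [heading=0, draw]
PD: pen down
LT 10: heading 0 -> 10
PU: pen up
FD 10: (5,0) -> (14.848,1.736) [heading=10, move]
PD: pen down
PU: pen up
Final: pos=(14.848,1.736), heading=10, 1 segment(s) drawn

Segment lengths:
  seg 1: (0,0) -> (5,0), length = 5
Total = 5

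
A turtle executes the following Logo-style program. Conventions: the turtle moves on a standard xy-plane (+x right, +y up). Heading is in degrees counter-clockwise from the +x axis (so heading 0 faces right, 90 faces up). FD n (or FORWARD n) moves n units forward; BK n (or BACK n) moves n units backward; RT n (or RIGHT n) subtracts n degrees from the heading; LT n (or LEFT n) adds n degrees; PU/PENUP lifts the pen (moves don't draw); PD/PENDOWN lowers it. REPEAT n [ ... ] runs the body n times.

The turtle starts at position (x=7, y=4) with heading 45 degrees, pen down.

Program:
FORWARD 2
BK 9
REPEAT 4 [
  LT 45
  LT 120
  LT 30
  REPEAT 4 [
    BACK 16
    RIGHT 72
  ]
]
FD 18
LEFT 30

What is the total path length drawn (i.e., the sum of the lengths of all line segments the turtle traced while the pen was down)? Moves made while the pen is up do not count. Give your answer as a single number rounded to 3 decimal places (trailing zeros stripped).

Answer: 285

Derivation:
Executing turtle program step by step:
Start: pos=(7,4), heading=45, pen down
FD 2: (7,4) -> (8.414,5.414) [heading=45, draw]
BK 9: (8.414,5.414) -> (2.05,-0.95) [heading=45, draw]
REPEAT 4 [
  -- iteration 1/4 --
  LT 45: heading 45 -> 90
  LT 120: heading 90 -> 210
  LT 30: heading 210 -> 240
  REPEAT 4 [
    -- iteration 1/4 --
    BK 16: (2.05,-0.95) -> (10.05,12.907) [heading=240, draw]
    RT 72: heading 240 -> 168
    -- iteration 2/4 --
    BK 16: (10.05,12.907) -> (25.701,9.58) [heading=168, draw]
    RT 72: heading 168 -> 96
    -- iteration 3/4 --
    BK 16: (25.701,9.58) -> (27.373,-6.332) [heading=96, draw]
    RT 72: heading 96 -> 24
    -- iteration 4/4 --
    BK 16: (27.373,-6.332) -> (12.756,-12.84) [heading=24, draw]
    RT 72: heading 24 -> 312
  ]
  -- iteration 2/4 --
  LT 45: heading 312 -> 357
  LT 120: heading 357 -> 117
  LT 30: heading 117 -> 147
  REPEAT 4 [
    -- iteration 1/4 --
    BK 16: (12.756,-12.84) -> (26.175,-21.554) [heading=147, draw]
    RT 72: heading 147 -> 75
    -- iteration 2/4 --
    BK 16: (26.175,-21.554) -> (22.034,-37.009) [heading=75, draw]
    RT 72: heading 75 -> 3
    -- iteration 3/4 --
    BK 16: (22.034,-37.009) -> (6.056,-37.846) [heading=3, draw]
    RT 72: heading 3 -> 291
    -- iteration 4/4 --
    BK 16: (6.056,-37.846) -> (0.322,-22.909) [heading=291, draw]
    RT 72: heading 291 -> 219
  ]
  -- iteration 3/4 --
  LT 45: heading 219 -> 264
  LT 120: heading 264 -> 24
  LT 30: heading 24 -> 54
  REPEAT 4 [
    -- iteration 1/4 --
    BK 16: (0.322,-22.909) -> (-9.083,-35.853) [heading=54, draw]
    RT 72: heading 54 -> 342
    -- iteration 2/4 --
    BK 16: (-9.083,-35.853) -> (-24.299,-30.909) [heading=342, draw]
    RT 72: heading 342 -> 270
    -- iteration 3/4 --
    BK 16: (-24.299,-30.909) -> (-24.299,-14.909) [heading=270, draw]
    RT 72: heading 270 -> 198
    -- iteration 4/4 --
    BK 16: (-24.299,-14.909) -> (-9.083,-9.965) [heading=198, draw]
    RT 72: heading 198 -> 126
  ]
  -- iteration 4/4 --
  LT 45: heading 126 -> 171
  LT 120: heading 171 -> 291
  LT 30: heading 291 -> 321
  REPEAT 4 [
    -- iteration 1/4 --
    BK 16: (-9.083,-9.965) -> (-21.517,0.104) [heading=321, draw]
    RT 72: heading 321 -> 249
    -- iteration 2/4 --
    BK 16: (-21.517,0.104) -> (-15.783,15.041) [heading=249, draw]
    RT 72: heading 249 -> 177
    -- iteration 3/4 --
    BK 16: (-15.783,15.041) -> (0.195,14.204) [heading=177, draw]
    RT 72: heading 177 -> 105
    -- iteration 4/4 --
    BK 16: (0.195,14.204) -> (4.336,-1.251) [heading=105, draw]
    RT 72: heading 105 -> 33
  ]
]
FD 18: (4.336,-1.251) -> (19.432,8.553) [heading=33, draw]
LT 30: heading 33 -> 63
Final: pos=(19.432,8.553), heading=63, 19 segment(s) drawn

Segment lengths:
  seg 1: (7,4) -> (8.414,5.414), length = 2
  seg 2: (8.414,5.414) -> (2.05,-0.95), length = 9
  seg 3: (2.05,-0.95) -> (10.05,12.907), length = 16
  seg 4: (10.05,12.907) -> (25.701,9.58), length = 16
  seg 5: (25.701,9.58) -> (27.373,-6.332), length = 16
  seg 6: (27.373,-6.332) -> (12.756,-12.84), length = 16
  seg 7: (12.756,-12.84) -> (26.175,-21.554), length = 16
  seg 8: (26.175,-21.554) -> (22.034,-37.009), length = 16
  seg 9: (22.034,-37.009) -> (6.056,-37.846), length = 16
  seg 10: (6.056,-37.846) -> (0.322,-22.909), length = 16
  seg 11: (0.322,-22.909) -> (-9.083,-35.853), length = 16
  seg 12: (-9.083,-35.853) -> (-24.299,-30.909), length = 16
  seg 13: (-24.299,-30.909) -> (-24.299,-14.909), length = 16
  seg 14: (-24.299,-14.909) -> (-9.083,-9.965), length = 16
  seg 15: (-9.083,-9.965) -> (-21.517,0.104), length = 16
  seg 16: (-21.517,0.104) -> (-15.783,15.041), length = 16
  seg 17: (-15.783,15.041) -> (0.195,14.204), length = 16
  seg 18: (0.195,14.204) -> (4.336,-1.251), length = 16
  seg 19: (4.336,-1.251) -> (19.432,8.553), length = 18
Total = 285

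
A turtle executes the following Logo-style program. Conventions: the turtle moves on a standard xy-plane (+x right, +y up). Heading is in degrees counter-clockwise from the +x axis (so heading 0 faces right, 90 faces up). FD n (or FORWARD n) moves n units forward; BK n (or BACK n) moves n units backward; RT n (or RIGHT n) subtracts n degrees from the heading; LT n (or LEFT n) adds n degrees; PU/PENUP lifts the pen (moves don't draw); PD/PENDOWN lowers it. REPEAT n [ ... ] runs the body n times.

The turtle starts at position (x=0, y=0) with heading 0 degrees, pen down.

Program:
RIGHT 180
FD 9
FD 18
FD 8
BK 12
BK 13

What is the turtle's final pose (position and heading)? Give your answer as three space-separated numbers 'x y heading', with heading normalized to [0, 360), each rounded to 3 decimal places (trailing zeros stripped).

Answer: -10 0 180

Derivation:
Executing turtle program step by step:
Start: pos=(0,0), heading=0, pen down
RT 180: heading 0 -> 180
FD 9: (0,0) -> (-9,0) [heading=180, draw]
FD 18: (-9,0) -> (-27,0) [heading=180, draw]
FD 8: (-27,0) -> (-35,0) [heading=180, draw]
BK 12: (-35,0) -> (-23,0) [heading=180, draw]
BK 13: (-23,0) -> (-10,0) [heading=180, draw]
Final: pos=(-10,0), heading=180, 5 segment(s) drawn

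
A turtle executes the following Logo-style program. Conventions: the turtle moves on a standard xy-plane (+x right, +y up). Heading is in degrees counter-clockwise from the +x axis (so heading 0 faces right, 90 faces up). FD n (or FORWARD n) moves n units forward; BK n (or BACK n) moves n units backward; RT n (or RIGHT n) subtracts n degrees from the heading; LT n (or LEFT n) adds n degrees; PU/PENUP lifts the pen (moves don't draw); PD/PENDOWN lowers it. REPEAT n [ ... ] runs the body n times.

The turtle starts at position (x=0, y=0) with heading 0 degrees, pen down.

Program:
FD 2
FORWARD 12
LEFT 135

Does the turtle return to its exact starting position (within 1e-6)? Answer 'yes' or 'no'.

Executing turtle program step by step:
Start: pos=(0,0), heading=0, pen down
FD 2: (0,0) -> (2,0) [heading=0, draw]
FD 12: (2,0) -> (14,0) [heading=0, draw]
LT 135: heading 0 -> 135
Final: pos=(14,0), heading=135, 2 segment(s) drawn

Start position: (0, 0)
Final position: (14, 0)
Distance = 14; >= 1e-6 -> NOT closed

Answer: no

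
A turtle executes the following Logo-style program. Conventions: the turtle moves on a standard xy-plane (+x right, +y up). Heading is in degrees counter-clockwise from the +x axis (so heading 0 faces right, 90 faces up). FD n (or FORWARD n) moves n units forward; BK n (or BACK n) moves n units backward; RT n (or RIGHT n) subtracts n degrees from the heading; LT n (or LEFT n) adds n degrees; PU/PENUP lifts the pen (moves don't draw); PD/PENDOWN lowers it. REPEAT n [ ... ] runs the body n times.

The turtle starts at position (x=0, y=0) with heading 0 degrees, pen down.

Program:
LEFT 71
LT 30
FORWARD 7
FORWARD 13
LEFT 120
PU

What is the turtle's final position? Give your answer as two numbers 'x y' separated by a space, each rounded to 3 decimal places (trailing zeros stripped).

Executing turtle program step by step:
Start: pos=(0,0), heading=0, pen down
LT 71: heading 0 -> 71
LT 30: heading 71 -> 101
FD 7: (0,0) -> (-1.336,6.871) [heading=101, draw]
FD 13: (-1.336,6.871) -> (-3.816,19.633) [heading=101, draw]
LT 120: heading 101 -> 221
PU: pen up
Final: pos=(-3.816,19.633), heading=221, 2 segment(s) drawn

Answer: -3.816 19.633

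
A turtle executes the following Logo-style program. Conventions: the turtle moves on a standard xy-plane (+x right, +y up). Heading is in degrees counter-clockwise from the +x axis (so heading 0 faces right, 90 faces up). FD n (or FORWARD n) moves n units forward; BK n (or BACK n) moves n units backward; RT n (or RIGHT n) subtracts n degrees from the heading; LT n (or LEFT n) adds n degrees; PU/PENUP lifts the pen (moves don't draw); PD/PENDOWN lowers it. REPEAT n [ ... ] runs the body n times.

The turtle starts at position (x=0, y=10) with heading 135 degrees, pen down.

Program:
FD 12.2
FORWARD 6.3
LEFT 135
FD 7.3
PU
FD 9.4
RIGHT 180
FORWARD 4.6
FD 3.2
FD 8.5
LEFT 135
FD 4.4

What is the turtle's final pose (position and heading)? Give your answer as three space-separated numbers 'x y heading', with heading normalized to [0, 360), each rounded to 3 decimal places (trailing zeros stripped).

Executing turtle program step by step:
Start: pos=(0,10), heading=135, pen down
FD 12.2: (0,10) -> (-8.627,18.627) [heading=135, draw]
FD 6.3: (-8.627,18.627) -> (-13.081,23.081) [heading=135, draw]
LT 135: heading 135 -> 270
FD 7.3: (-13.081,23.081) -> (-13.081,15.781) [heading=270, draw]
PU: pen up
FD 9.4: (-13.081,15.781) -> (-13.081,6.381) [heading=270, move]
RT 180: heading 270 -> 90
FD 4.6: (-13.081,6.381) -> (-13.081,10.981) [heading=90, move]
FD 3.2: (-13.081,10.981) -> (-13.081,14.181) [heading=90, move]
FD 8.5: (-13.081,14.181) -> (-13.081,22.681) [heading=90, move]
LT 135: heading 90 -> 225
FD 4.4: (-13.081,22.681) -> (-16.193,19.57) [heading=225, move]
Final: pos=(-16.193,19.57), heading=225, 3 segment(s) drawn

Answer: -16.193 19.57 225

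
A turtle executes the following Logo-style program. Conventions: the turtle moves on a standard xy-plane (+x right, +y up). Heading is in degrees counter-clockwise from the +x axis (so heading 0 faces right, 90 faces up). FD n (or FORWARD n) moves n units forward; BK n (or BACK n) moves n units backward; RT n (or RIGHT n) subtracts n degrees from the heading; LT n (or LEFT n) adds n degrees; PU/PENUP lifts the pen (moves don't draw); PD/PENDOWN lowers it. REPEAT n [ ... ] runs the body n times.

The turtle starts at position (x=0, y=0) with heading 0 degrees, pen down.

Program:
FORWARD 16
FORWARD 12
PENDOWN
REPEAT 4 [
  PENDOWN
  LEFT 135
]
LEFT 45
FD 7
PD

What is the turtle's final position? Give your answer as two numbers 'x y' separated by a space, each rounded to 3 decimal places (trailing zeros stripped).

Executing turtle program step by step:
Start: pos=(0,0), heading=0, pen down
FD 16: (0,0) -> (16,0) [heading=0, draw]
FD 12: (16,0) -> (28,0) [heading=0, draw]
PD: pen down
REPEAT 4 [
  -- iteration 1/4 --
  PD: pen down
  LT 135: heading 0 -> 135
  -- iteration 2/4 --
  PD: pen down
  LT 135: heading 135 -> 270
  -- iteration 3/4 --
  PD: pen down
  LT 135: heading 270 -> 45
  -- iteration 4/4 --
  PD: pen down
  LT 135: heading 45 -> 180
]
LT 45: heading 180 -> 225
FD 7: (28,0) -> (23.05,-4.95) [heading=225, draw]
PD: pen down
Final: pos=(23.05,-4.95), heading=225, 3 segment(s) drawn

Answer: 23.05 -4.95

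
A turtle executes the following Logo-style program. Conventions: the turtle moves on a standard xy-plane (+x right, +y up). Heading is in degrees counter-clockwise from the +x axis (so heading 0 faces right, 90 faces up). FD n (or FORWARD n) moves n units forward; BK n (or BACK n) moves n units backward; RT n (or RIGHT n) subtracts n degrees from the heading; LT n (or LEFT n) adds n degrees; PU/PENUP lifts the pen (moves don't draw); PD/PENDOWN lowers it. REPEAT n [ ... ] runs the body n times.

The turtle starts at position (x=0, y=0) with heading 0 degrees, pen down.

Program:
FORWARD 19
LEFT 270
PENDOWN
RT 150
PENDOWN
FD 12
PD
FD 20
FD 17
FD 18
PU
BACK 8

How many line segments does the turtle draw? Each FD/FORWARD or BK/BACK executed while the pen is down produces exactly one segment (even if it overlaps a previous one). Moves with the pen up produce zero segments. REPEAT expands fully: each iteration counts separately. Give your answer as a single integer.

Answer: 5

Derivation:
Executing turtle program step by step:
Start: pos=(0,0), heading=0, pen down
FD 19: (0,0) -> (19,0) [heading=0, draw]
LT 270: heading 0 -> 270
PD: pen down
RT 150: heading 270 -> 120
PD: pen down
FD 12: (19,0) -> (13,10.392) [heading=120, draw]
PD: pen down
FD 20: (13,10.392) -> (3,27.713) [heading=120, draw]
FD 17: (3,27.713) -> (-5.5,42.435) [heading=120, draw]
FD 18: (-5.5,42.435) -> (-14.5,58.024) [heading=120, draw]
PU: pen up
BK 8: (-14.5,58.024) -> (-10.5,51.095) [heading=120, move]
Final: pos=(-10.5,51.095), heading=120, 5 segment(s) drawn
Segments drawn: 5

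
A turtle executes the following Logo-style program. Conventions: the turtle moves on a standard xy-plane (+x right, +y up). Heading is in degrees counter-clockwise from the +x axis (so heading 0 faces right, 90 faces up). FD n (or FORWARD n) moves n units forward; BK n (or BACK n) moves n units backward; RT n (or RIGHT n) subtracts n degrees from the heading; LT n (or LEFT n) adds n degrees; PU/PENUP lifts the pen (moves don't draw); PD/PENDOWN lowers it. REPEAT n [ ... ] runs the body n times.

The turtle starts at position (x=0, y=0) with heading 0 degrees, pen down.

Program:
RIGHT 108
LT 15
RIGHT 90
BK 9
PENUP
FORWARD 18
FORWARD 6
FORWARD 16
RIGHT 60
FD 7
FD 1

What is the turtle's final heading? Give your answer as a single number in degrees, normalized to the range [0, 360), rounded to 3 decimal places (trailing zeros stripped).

Answer: 117

Derivation:
Executing turtle program step by step:
Start: pos=(0,0), heading=0, pen down
RT 108: heading 0 -> 252
LT 15: heading 252 -> 267
RT 90: heading 267 -> 177
BK 9: (0,0) -> (8.988,-0.471) [heading=177, draw]
PU: pen up
FD 18: (8.988,-0.471) -> (-8.988,0.471) [heading=177, move]
FD 6: (-8.988,0.471) -> (-14.979,0.785) [heading=177, move]
FD 16: (-14.979,0.785) -> (-30.958,1.622) [heading=177, move]
RT 60: heading 177 -> 117
FD 7: (-30.958,1.622) -> (-34.135,7.859) [heading=117, move]
FD 1: (-34.135,7.859) -> (-34.589,8.75) [heading=117, move]
Final: pos=(-34.589,8.75), heading=117, 1 segment(s) drawn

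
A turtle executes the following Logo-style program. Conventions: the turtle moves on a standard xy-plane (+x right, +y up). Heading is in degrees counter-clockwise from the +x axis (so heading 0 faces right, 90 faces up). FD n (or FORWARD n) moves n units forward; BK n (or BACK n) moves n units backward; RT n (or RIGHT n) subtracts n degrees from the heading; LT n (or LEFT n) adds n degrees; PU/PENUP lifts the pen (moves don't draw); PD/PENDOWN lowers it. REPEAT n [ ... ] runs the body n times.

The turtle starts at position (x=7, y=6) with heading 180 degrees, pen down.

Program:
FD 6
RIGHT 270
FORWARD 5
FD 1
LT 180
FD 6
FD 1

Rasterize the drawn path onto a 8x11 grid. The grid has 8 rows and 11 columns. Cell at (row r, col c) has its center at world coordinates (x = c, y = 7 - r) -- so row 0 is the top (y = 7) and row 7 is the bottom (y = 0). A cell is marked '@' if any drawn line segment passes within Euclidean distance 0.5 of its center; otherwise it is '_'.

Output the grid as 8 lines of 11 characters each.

Segment 0: (7,6) -> (1,6)
Segment 1: (1,6) -> (1,1)
Segment 2: (1,1) -> (1,0)
Segment 3: (1,0) -> (1,6)
Segment 4: (1,6) -> (1,7)

Answer: _@_________
_@@@@@@@___
_@_________
_@_________
_@_________
_@_________
_@_________
_@_________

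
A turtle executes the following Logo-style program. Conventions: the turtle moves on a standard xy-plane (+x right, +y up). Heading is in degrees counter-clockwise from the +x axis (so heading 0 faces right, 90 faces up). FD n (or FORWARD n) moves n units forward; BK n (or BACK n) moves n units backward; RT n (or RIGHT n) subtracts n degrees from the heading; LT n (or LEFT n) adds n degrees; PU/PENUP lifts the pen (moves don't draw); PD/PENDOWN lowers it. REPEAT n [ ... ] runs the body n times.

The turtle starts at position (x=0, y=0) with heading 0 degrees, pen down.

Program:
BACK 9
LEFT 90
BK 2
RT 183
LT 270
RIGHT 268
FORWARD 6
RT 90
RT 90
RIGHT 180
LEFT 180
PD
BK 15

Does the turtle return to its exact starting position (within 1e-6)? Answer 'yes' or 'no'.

Executing turtle program step by step:
Start: pos=(0,0), heading=0, pen down
BK 9: (0,0) -> (-9,0) [heading=0, draw]
LT 90: heading 0 -> 90
BK 2: (-9,0) -> (-9,-2) [heading=90, draw]
RT 183: heading 90 -> 267
LT 270: heading 267 -> 177
RT 268: heading 177 -> 269
FD 6: (-9,-2) -> (-9.105,-7.999) [heading=269, draw]
RT 90: heading 269 -> 179
RT 90: heading 179 -> 89
RT 180: heading 89 -> 269
LT 180: heading 269 -> 89
PD: pen down
BK 15: (-9.105,-7.999) -> (-9.367,-22.997) [heading=89, draw]
Final: pos=(-9.367,-22.997), heading=89, 4 segment(s) drawn

Start position: (0, 0)
Final position: (-9.367, -22.997)
Distance = 24.831; >= 1e-6 -> NOT closed

Answer: no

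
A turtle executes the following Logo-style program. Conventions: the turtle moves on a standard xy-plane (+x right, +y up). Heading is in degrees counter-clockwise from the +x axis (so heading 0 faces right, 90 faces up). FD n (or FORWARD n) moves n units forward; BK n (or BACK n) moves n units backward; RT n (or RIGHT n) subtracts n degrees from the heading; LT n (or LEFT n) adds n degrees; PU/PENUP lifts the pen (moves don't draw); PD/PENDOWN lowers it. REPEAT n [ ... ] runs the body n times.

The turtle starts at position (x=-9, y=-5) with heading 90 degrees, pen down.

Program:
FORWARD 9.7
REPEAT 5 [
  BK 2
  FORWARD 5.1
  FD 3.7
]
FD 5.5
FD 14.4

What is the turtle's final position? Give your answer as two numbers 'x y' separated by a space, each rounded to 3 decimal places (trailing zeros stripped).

Answer: -9 58.6

Derivation:
Executing turtle program step by step:
Start: pos=(-9,-5), heading=90, pen down
FD 9.7: (-9,-5) -> (-9,4.7) [heading=90, draw]
REPEAT 5 [
  -- iteration 1/5 --
  BK 2: (-9,4.7) -> (-9,2.7) [heading=90, draw]
  FD 5.1: (-9,2.7) -> (-9,7.8) [heading=90, draw]
  FD 3.7: (-9,7.8) -> (-9,11.5) [heading=90, draw]
  -- iteration 2/5 --
  BK 2: (-9,11.5) -> (-9,9.5) [heading=90, draw]
  FD 5.1: (-9,9.5) -> (-9,14.6) [heading=90, draw]
  FD 3.7: (-9,14.6) -> (-9,18.3) [heading=90, draw]
  -- iteration 3/5 --
  BK 2: (-9,18.3) -> (-9,16.3) [heading=90, draw]
  FD 5.1: (-9,16.3) -> (-9,21.4) [heading=90, draw]
  FD 3.7: (-9,21.4) -> (-9,25.1) [heading=90, draw]
  -- iteration 4/5 --
  BK 2: (-9,25.1) -> (-9,23.1) [heading=90, draw]
  FD 5.1: (-9,23.1) -> (-9,28.2) [heading=90, draw]
  FD 3.7: (-9,28.2) -> (-9,31.9) [heading=90, draw]
  -- iteration 5/5 --
  BK 2: (-9,31.9) -> (-9,29.9) [heading=90, draw]
  FD 5.1: (-9,29.9) -> (-9,35) [heading=90, draw]
  FD 3.7: (-9,35) -> (-9,38.7) [heading=90, draw]
]
FD 5.5: (-9,38.7) -> (-9,44.2) [heading=90, draw]
FD 14.4: (-9,44.2) -> (-9,58.6) [heading=90, draw]
Final: pos=(-9,58.6), heading=90, 18 segment(s) drawn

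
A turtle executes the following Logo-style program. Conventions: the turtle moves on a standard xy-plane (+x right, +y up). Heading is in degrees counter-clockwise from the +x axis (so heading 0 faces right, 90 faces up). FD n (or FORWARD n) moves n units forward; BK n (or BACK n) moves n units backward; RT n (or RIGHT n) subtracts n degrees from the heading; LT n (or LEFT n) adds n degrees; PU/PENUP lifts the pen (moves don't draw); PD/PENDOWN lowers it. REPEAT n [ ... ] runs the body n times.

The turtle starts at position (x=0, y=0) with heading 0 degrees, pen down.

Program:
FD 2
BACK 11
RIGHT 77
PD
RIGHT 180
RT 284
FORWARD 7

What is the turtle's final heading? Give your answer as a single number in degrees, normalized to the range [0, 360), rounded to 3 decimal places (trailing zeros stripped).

Answer: 179

Derivation:
Executing turtle program step by step:
Start: pos=(0,0), heading=0, pen down
FD 2: (0,0) -> (2,0) [heading=0, draw]
BK 11: (2,0) -> (-9,0) [heading=0, draw]
RT 77: heading 0 -> 283
PD: pen down
RT 180: heading 283 -> 103
RT 284: heading 103 -> 179
FD 7: (-9,0) -> (-15.999,0.122) [heading=179, draw]
Final: pos=(-15.999,0.122), heading=179, 3 segment(s) drawn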